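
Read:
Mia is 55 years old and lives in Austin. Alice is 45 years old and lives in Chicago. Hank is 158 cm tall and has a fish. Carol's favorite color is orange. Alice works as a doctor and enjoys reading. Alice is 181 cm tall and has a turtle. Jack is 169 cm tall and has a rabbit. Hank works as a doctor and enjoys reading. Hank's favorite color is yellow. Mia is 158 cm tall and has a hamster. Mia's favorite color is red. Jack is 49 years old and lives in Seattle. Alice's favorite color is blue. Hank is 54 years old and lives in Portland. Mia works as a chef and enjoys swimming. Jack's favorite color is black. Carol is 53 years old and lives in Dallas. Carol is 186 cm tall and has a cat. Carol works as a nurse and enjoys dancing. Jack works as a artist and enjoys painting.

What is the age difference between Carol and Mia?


|53 - 55| = 2

2


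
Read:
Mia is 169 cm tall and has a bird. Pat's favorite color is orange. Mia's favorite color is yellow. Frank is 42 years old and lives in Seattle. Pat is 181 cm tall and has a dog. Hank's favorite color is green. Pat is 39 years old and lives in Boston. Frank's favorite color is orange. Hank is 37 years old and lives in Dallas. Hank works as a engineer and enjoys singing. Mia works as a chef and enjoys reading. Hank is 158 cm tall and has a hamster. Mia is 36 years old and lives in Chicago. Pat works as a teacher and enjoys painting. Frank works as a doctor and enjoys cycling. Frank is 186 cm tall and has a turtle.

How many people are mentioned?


People: Frank, Pat, Mia, Hank. Count = 4

4


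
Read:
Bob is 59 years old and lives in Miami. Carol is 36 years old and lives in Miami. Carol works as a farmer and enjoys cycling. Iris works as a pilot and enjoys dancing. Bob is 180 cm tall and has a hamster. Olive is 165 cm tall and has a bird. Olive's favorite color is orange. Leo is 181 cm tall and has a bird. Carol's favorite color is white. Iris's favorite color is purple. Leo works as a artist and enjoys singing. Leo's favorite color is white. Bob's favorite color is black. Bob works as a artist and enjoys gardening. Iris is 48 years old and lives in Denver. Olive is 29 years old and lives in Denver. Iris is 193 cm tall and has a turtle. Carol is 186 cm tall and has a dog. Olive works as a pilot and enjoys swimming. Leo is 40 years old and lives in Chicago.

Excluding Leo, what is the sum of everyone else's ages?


Sum (excluding Leo): 172

172


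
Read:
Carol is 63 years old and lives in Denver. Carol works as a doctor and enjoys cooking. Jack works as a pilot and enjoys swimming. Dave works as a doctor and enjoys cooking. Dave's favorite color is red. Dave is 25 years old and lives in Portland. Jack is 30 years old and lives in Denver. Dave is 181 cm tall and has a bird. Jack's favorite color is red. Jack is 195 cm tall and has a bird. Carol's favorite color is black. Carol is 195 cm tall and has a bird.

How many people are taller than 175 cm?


Taller than 175: 3

3


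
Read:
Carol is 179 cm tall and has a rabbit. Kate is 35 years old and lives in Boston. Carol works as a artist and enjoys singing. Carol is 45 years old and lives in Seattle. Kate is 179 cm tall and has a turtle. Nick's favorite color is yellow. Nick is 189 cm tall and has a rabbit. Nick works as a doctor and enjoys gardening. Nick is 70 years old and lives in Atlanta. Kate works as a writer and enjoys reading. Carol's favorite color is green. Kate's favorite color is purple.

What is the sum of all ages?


70+45+35 = 150

150


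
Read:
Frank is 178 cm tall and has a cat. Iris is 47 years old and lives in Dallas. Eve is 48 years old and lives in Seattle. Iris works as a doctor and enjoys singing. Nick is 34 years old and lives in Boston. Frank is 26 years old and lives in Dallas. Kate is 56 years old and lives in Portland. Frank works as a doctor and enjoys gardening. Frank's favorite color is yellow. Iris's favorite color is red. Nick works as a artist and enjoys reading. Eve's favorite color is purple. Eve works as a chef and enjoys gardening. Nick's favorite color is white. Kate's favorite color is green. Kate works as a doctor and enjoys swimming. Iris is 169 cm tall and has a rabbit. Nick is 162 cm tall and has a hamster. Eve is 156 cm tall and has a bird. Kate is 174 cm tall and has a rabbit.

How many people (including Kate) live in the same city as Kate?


Kate lives in Portland. Count = 1

1


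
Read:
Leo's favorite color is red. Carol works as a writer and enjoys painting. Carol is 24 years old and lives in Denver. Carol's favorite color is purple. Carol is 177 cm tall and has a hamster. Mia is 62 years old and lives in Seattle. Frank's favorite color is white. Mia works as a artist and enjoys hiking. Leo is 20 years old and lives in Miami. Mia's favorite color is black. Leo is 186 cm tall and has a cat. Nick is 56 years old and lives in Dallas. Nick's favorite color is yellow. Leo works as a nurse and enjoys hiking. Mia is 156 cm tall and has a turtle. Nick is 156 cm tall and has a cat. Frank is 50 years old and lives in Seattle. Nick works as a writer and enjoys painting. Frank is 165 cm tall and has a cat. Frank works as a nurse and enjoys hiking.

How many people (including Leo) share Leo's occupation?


Leo is a nurse. Count = 2

2


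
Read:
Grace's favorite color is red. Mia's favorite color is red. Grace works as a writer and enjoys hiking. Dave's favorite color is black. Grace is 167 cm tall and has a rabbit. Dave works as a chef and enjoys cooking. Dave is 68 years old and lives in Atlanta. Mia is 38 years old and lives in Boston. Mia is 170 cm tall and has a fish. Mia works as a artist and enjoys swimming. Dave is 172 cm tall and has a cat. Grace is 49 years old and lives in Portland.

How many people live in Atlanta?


Count in Atlanta: 1

1


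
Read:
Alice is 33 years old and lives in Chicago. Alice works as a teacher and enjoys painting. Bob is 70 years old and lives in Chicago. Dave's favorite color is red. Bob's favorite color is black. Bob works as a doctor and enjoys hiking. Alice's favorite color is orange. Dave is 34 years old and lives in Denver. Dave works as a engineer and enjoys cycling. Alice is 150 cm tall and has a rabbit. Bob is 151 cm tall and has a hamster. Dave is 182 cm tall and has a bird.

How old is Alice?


Alice is 33 years old

33


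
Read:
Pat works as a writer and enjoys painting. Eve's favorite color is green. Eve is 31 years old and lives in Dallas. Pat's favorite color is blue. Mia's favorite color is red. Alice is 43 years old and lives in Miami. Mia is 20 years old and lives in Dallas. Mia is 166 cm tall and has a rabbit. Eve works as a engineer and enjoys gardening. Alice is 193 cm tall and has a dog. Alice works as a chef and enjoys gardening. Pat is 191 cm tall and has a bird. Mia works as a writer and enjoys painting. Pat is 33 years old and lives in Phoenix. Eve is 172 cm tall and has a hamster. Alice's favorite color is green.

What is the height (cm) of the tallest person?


Tallest: Alice at 193 cm

193


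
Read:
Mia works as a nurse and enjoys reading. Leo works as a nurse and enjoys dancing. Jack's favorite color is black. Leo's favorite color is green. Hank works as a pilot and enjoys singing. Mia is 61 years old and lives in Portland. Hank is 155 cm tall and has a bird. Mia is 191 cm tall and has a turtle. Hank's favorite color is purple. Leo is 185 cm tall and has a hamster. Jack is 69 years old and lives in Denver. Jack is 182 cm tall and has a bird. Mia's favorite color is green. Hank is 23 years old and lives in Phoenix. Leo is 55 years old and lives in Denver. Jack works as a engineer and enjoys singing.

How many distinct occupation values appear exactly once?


Unique occupation values: 2

2


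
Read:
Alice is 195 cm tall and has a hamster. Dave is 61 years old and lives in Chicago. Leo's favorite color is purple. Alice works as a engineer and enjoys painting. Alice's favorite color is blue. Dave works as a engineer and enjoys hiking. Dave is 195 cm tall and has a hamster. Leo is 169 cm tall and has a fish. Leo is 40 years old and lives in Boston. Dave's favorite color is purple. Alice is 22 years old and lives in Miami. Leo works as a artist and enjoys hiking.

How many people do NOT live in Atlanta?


Not in Atlanta: 3

3


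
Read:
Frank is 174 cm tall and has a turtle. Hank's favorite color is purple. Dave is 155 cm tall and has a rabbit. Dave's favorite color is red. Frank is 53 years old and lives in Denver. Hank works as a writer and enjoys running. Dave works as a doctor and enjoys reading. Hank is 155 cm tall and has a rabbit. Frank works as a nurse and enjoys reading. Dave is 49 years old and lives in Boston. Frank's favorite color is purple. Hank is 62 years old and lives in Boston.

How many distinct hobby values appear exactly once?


Unique hobby values: 1

1


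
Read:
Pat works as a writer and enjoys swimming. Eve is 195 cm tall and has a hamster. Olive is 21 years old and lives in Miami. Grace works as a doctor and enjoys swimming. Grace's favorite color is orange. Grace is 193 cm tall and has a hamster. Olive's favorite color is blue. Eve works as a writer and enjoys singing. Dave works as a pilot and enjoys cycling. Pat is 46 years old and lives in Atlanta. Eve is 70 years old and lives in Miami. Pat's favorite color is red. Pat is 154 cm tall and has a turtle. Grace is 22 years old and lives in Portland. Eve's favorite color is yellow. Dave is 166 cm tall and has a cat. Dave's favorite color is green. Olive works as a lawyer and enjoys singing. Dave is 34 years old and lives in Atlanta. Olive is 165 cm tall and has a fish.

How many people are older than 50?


Filter: 1

1


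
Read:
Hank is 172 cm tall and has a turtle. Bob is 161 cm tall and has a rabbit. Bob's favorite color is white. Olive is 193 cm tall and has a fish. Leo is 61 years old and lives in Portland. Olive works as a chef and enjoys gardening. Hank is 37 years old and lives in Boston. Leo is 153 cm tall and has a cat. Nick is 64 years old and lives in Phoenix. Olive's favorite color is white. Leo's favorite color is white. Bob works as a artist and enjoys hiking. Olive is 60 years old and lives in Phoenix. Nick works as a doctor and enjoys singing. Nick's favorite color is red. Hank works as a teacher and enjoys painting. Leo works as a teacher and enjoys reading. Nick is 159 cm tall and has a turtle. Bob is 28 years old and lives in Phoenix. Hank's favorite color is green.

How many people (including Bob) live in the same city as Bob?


Bob lives in Phoenix. Count = 3

3


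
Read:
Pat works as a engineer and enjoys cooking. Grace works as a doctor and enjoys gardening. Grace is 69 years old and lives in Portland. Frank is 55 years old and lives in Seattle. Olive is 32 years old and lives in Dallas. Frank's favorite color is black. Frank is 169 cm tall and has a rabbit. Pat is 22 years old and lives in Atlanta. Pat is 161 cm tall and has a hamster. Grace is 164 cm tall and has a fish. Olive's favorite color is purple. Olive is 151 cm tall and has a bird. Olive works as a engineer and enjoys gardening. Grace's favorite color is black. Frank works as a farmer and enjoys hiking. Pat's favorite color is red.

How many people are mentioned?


People: Grace, Pat, Frank, Olive. Count = 4

4


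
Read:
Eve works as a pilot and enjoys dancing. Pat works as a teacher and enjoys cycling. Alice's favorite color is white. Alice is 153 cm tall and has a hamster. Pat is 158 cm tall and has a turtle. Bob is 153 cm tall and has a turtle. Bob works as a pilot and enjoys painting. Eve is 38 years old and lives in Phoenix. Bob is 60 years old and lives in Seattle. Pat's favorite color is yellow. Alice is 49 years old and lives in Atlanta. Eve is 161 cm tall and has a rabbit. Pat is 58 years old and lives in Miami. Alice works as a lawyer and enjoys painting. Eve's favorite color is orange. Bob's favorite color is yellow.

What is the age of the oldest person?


Oldest: Bob at 60

60


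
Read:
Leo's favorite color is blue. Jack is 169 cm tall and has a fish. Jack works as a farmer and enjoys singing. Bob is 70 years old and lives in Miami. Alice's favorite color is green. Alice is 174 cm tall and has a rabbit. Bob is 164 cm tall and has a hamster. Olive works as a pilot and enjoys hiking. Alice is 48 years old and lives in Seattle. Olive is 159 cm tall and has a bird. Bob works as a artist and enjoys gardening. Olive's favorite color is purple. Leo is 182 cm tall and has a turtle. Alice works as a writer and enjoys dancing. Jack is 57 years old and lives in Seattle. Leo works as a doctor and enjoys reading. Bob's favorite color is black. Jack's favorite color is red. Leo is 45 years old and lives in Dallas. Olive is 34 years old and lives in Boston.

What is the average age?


Sum=254, n=5, avg=50.8

50.8


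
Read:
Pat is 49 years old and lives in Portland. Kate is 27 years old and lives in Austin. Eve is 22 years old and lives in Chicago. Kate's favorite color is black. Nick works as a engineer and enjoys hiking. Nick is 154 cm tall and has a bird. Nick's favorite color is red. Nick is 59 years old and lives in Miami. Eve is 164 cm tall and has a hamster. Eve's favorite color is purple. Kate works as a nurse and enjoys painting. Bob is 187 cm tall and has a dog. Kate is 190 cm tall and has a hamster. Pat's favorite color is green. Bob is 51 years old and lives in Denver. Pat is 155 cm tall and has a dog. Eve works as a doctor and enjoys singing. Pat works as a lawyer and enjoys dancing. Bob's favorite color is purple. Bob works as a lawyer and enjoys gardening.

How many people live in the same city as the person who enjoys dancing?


Person with hobby dancing is Pat, city Portland. Count = 1

1


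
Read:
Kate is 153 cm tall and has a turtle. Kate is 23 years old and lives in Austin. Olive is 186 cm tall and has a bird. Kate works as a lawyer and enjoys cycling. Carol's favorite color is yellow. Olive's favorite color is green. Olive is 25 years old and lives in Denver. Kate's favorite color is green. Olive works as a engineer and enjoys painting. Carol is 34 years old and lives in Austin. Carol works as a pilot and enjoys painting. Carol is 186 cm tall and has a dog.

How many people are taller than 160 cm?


Taller than 160: 2

2


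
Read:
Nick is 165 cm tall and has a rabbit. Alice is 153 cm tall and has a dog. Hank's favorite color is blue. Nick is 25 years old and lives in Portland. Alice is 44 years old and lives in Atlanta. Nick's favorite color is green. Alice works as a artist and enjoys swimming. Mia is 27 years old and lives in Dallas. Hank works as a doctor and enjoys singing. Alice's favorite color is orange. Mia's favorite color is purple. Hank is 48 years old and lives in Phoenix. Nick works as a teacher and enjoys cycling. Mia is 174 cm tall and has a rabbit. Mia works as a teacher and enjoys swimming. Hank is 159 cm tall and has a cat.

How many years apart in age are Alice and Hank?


44 vs 48, diff = 4

4


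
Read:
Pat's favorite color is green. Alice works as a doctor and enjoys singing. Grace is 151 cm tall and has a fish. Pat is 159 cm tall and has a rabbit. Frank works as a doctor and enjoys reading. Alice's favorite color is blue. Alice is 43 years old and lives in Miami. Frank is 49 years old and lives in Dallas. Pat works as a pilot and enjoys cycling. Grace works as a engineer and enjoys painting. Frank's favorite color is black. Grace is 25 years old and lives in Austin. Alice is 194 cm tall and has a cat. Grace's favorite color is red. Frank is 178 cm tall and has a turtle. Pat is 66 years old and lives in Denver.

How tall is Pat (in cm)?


Pat is 159 cm tall

159


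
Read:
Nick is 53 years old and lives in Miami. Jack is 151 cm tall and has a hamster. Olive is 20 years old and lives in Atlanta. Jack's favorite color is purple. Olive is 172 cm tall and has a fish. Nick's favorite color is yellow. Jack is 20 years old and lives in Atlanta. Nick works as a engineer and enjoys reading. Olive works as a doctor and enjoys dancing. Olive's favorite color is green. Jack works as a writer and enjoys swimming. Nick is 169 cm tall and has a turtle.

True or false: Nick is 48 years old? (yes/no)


Nick is actually 53. no

no


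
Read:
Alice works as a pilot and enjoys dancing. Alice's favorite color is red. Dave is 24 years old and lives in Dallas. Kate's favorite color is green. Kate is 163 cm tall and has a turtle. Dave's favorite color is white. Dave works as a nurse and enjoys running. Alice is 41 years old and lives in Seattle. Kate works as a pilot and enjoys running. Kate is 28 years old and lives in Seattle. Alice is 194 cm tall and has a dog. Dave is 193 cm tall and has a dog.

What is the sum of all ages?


28+24+41 = 93

93


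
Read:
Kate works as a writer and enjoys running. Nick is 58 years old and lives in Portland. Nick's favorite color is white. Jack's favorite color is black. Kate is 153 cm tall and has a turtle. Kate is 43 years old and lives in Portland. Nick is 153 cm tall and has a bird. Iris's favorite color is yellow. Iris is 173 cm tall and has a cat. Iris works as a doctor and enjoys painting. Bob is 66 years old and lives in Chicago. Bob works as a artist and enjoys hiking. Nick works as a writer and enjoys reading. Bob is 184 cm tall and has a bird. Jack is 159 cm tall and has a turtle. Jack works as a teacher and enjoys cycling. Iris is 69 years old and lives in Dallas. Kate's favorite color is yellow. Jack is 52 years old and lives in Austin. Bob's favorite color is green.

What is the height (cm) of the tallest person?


Tallest: Bob at 184 cm

184


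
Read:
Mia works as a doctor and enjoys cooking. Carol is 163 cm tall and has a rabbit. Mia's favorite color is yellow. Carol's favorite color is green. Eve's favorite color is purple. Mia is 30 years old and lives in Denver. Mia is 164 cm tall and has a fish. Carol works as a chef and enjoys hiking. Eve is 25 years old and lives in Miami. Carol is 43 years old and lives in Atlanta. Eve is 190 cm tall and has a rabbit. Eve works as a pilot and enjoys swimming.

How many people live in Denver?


Count in Denver: 1

1


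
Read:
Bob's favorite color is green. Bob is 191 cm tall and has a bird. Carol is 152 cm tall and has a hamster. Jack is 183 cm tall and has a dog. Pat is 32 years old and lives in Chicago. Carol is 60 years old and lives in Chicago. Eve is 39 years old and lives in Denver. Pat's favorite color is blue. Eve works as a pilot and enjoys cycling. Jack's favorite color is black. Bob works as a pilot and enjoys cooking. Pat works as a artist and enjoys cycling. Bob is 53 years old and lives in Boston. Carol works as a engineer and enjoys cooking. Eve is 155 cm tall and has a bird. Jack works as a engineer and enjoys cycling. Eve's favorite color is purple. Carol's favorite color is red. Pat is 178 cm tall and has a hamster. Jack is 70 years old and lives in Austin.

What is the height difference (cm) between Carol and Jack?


|152 - 183| = 31

31


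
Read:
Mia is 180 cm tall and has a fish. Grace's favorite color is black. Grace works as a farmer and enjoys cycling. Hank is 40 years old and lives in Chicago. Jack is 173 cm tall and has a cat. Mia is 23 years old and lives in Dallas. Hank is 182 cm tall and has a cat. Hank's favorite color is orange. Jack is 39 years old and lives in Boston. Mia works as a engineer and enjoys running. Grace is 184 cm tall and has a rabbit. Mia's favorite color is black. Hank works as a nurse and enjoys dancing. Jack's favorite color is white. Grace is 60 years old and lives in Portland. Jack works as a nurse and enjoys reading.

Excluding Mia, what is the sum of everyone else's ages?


Sum (excluding Mia): 139

139


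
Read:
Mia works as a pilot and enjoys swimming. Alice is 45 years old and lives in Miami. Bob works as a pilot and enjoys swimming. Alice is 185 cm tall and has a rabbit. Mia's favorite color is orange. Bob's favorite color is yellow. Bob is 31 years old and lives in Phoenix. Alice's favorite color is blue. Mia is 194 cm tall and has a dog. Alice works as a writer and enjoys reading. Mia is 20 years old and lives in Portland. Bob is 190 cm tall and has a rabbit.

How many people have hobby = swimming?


Count: 2

2


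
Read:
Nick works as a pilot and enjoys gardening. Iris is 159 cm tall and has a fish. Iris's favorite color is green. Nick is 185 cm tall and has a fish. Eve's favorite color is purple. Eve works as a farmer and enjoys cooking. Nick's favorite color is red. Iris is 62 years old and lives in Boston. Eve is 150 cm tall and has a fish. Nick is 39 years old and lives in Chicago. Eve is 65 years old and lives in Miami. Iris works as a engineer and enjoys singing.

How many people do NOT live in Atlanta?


Not in Atlanta: 3

3


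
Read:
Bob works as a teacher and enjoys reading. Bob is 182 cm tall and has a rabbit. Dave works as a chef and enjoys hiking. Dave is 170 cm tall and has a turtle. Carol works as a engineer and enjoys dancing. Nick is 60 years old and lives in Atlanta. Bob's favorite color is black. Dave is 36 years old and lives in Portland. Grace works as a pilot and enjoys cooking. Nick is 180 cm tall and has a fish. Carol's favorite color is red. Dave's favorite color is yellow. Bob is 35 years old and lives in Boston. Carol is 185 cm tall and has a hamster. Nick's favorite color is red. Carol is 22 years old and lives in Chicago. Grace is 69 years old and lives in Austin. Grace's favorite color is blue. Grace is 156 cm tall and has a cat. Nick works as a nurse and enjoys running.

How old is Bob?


Bob is 35 years old

35


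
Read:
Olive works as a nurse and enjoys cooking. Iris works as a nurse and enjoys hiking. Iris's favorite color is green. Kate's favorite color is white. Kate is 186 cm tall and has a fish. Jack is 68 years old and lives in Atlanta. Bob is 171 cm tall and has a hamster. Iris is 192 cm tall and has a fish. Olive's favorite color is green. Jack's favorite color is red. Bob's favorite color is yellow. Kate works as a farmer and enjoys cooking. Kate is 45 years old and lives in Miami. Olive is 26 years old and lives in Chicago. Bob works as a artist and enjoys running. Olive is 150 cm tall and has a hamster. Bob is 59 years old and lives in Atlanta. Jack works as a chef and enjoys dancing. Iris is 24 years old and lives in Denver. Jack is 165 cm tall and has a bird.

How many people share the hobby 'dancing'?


Count: 1

1


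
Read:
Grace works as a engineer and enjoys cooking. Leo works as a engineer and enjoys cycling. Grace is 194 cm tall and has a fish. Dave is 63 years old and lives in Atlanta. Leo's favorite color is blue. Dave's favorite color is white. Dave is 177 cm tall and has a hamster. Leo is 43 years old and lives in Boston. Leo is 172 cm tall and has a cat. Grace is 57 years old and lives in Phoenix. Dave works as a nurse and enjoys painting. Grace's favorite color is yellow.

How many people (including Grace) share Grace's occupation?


Grace is a engineer. Count = 2

2


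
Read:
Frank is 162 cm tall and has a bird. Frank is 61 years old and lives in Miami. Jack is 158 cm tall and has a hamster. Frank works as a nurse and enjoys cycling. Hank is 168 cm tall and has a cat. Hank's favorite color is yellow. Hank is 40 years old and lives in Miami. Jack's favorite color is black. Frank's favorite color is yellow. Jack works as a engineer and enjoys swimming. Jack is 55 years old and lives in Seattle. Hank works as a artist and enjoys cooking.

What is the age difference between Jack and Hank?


|55 - 40| = 15

15


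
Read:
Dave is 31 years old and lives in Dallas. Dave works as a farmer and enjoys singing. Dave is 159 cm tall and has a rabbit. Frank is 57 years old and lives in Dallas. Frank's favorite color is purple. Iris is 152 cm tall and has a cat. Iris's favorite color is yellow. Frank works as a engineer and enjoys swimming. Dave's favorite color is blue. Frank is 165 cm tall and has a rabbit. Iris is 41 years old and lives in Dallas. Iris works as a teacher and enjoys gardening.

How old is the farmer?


The farmer is Dave, age 31

31


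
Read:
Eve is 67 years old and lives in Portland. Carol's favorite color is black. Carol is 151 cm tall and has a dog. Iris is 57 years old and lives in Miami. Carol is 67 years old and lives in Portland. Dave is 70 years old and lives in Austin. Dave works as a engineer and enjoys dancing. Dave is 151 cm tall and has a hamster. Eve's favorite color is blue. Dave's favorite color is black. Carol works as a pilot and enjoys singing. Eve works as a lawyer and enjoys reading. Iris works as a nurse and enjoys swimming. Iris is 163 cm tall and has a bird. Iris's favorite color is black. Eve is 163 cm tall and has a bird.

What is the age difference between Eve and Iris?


|67 - 57| = 10

10


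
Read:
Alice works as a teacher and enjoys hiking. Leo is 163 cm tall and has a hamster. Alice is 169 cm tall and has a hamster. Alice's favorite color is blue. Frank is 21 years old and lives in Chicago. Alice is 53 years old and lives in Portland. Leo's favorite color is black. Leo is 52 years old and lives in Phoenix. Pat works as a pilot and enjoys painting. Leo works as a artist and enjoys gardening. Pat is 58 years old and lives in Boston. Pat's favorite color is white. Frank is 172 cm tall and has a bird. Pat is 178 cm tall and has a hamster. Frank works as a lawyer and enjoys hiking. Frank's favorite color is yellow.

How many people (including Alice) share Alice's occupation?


Alice is a teacher. Count = 1

1


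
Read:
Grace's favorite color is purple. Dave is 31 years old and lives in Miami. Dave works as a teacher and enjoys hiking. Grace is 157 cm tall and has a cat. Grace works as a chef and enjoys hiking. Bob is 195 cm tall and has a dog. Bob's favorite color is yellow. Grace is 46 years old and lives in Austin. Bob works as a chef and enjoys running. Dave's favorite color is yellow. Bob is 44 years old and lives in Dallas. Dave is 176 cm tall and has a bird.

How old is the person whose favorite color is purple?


Person with favorite color=purple is Grace, age 46

46


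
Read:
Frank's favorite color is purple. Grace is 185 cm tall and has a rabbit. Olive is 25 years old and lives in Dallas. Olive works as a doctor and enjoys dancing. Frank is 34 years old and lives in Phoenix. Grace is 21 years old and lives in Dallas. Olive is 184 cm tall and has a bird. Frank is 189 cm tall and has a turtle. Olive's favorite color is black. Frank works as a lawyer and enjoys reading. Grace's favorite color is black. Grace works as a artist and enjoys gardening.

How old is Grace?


Grace is 21 years old

21


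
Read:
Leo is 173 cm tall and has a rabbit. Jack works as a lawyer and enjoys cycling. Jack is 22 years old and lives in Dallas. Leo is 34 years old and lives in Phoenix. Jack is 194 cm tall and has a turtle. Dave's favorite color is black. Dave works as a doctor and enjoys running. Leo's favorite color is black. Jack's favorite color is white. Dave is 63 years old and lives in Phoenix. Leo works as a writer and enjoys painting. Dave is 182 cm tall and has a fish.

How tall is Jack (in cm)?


Jack is 194 cm tall

194


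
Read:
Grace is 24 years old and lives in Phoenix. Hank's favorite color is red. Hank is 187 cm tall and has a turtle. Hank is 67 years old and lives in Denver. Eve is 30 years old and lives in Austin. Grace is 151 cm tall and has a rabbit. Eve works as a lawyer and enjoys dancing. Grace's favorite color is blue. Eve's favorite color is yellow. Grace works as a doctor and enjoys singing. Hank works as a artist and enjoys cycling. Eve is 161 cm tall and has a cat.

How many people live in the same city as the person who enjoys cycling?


Person with hobby cycling is Hank, city Denver. Count = 1

1


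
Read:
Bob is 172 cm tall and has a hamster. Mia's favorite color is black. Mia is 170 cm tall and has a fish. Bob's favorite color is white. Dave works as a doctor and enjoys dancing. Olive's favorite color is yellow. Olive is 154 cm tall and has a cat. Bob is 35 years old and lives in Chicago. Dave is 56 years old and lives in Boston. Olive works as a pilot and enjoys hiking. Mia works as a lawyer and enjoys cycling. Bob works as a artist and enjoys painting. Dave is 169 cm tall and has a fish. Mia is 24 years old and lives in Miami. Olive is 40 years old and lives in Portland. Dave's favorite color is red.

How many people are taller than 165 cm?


Taller than 165: 3

3


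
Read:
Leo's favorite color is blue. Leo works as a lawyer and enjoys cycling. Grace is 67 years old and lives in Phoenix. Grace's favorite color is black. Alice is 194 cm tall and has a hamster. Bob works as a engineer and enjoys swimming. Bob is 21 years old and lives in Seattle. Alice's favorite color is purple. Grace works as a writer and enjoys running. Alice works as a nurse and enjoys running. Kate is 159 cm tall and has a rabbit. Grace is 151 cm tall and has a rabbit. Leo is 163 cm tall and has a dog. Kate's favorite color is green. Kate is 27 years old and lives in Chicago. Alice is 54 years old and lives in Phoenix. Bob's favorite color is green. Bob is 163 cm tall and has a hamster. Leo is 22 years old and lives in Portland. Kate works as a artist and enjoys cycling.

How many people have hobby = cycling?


Count: 2

2


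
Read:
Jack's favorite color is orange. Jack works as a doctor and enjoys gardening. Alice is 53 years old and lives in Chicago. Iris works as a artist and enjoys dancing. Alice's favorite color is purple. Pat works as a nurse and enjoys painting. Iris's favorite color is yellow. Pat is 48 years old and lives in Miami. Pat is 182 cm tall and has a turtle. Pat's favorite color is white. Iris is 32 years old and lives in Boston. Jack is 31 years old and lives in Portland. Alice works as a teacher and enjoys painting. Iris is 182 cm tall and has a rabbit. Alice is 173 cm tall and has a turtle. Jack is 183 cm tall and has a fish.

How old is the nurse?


The nurse is Pat, age 48

48


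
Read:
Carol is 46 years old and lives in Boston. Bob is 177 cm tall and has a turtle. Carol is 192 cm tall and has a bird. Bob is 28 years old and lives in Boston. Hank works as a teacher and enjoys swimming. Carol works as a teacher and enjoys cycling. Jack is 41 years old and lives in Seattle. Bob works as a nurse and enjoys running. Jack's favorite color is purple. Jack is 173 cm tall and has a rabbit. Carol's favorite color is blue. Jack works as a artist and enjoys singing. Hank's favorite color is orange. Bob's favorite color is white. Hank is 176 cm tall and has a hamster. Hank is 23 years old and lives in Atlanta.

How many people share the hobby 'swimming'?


Count: 1

1


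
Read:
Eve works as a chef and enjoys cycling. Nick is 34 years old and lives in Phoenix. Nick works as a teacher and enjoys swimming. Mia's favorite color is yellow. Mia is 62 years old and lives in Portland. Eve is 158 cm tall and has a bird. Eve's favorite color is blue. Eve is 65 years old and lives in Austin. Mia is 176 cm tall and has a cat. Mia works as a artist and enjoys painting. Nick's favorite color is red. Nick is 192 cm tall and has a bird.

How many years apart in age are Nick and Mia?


34 vs 62, diff = 28

28


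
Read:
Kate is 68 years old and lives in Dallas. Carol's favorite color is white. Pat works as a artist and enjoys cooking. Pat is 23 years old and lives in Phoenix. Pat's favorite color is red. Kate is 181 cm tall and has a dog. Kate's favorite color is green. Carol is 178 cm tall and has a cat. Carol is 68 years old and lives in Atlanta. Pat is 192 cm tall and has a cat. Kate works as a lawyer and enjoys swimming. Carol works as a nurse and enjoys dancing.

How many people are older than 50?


Filter: 2

2


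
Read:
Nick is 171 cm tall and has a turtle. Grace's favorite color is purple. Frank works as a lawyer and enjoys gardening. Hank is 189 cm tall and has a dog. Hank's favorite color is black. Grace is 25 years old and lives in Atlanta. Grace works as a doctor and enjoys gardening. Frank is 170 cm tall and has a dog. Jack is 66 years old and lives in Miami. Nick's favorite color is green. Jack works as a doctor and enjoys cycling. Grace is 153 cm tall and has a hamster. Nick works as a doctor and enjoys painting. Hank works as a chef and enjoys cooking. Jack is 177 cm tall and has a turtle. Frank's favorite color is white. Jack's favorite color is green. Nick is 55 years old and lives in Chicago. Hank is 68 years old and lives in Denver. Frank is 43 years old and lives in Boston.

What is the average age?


Sum=257, n=5, avg=51.4

51.4


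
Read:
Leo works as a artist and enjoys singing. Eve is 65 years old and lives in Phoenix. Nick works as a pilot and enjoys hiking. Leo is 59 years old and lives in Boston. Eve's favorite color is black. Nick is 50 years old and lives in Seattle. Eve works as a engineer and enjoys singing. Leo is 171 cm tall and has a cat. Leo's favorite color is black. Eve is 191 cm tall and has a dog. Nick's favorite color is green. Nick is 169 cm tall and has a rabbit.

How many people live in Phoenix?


Count in Phoenix: 1

1


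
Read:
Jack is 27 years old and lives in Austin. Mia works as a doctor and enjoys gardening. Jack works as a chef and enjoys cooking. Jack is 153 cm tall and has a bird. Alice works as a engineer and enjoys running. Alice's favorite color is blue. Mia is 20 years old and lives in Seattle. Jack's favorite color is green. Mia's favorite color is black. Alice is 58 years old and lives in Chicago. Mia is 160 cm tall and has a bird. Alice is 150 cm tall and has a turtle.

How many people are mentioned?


People: Alice, Mia, Jack. Count = 3

3


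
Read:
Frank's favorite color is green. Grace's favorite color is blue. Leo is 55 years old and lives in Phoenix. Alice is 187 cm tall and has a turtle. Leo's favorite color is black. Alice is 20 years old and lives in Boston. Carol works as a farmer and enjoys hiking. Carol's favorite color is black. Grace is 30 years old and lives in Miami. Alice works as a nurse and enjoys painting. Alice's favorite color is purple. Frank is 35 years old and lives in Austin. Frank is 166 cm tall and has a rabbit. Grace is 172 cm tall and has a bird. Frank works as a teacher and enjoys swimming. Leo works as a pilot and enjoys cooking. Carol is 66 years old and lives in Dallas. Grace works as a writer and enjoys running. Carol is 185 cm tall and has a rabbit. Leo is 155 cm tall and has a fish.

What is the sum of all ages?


66+55+30+20+35 = 206

206


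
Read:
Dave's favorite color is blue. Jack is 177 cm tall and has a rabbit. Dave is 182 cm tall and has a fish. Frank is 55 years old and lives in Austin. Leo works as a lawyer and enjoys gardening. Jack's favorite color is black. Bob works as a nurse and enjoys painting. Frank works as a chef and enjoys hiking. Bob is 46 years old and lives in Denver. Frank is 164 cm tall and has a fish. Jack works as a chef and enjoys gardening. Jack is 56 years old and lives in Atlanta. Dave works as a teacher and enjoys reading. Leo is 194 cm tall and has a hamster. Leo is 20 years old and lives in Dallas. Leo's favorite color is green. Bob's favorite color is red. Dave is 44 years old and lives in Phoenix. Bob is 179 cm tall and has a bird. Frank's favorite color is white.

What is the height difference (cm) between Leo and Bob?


|194 - 179| = 15

15


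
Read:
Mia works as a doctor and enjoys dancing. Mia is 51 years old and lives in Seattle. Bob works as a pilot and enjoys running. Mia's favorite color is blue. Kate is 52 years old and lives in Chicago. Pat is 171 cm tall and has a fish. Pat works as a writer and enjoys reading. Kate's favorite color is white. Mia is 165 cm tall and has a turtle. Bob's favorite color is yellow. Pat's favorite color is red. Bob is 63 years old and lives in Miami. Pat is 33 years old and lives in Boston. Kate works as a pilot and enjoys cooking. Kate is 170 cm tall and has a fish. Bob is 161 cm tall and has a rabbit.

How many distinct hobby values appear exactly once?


Unique hobby values: 4

4


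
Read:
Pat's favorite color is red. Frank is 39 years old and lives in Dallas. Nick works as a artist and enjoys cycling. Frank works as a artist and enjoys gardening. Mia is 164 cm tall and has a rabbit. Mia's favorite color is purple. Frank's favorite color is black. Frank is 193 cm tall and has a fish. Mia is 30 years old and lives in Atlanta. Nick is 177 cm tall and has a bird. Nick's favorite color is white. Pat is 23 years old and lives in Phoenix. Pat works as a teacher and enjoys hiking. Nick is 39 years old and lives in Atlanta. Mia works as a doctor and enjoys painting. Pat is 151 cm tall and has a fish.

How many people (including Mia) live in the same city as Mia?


Mia lives in Atlanta. Count = 2

2


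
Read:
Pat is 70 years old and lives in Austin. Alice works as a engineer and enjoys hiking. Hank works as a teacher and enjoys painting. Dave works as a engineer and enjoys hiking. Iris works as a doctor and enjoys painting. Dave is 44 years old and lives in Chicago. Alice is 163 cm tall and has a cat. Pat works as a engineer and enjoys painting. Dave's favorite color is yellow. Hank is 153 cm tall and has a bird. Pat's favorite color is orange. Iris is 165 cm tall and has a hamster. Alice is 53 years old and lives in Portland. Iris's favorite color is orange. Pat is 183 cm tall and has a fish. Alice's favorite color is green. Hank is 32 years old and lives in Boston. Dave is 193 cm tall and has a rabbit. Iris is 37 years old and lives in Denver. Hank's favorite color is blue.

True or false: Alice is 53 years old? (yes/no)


Alice is actually 53. yes

yes


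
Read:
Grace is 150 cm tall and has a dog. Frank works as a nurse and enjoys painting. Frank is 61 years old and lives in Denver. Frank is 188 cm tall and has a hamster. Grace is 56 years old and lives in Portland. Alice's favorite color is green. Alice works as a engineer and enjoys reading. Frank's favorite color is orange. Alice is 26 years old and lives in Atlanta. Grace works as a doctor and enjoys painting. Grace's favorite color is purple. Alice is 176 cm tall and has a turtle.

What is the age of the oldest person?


Oldest: Frank at 61

61


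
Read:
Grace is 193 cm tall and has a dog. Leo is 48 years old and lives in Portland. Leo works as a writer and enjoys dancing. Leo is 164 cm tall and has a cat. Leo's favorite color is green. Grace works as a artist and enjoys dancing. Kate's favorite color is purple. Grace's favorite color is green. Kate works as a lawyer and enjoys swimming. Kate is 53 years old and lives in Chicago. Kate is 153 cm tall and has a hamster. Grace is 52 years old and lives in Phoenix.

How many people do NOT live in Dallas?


Not in Dallas: 3

3


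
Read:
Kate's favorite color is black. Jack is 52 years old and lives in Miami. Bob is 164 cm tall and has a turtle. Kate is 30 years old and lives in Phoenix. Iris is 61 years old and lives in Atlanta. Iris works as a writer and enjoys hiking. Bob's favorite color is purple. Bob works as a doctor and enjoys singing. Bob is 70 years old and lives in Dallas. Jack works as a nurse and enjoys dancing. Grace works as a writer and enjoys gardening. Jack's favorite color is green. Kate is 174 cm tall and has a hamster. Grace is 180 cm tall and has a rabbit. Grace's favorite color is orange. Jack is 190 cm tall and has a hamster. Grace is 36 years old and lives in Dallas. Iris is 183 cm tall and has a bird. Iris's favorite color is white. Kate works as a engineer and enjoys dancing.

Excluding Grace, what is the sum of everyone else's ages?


Sum (excluding Grace): 213

213


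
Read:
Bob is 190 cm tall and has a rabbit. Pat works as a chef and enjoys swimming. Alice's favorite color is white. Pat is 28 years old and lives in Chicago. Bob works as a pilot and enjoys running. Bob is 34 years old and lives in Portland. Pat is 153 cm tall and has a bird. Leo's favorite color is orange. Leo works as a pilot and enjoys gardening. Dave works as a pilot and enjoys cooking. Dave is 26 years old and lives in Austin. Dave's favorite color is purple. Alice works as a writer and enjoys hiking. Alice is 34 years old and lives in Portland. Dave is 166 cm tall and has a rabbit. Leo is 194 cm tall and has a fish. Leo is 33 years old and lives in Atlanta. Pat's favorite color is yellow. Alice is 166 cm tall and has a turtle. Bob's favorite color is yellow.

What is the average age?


Sum=155, n=5, avg=31

31
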